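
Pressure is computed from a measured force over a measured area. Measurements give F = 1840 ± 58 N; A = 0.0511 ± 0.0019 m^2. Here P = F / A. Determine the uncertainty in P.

1760 Pa

Since P is a product/quotient, work with relative uncertainties:
  (1·δF/F)² = (1×0.0315)² = 0.000994;  (-1·δA/A)² = (-1×0.0372)² = 0.00138
δP/P = √(0.00238) = 0.0487
P = 36000 Pa, so δP = 0.0487 × 36000 = 1760 Pa.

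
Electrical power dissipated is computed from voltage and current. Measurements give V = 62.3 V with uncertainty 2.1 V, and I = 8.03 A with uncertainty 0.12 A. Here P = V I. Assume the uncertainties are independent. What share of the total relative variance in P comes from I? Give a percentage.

16.4%

(δP/P)² = (1·δV/V)² + (1·δI/I)²
  V term: (1×0.0337)² = 0.00114
  I term: (1×0.0149)² = 0.000223
Total = 0.00136. Share from I = 0.000223/0.00136 = 0.164.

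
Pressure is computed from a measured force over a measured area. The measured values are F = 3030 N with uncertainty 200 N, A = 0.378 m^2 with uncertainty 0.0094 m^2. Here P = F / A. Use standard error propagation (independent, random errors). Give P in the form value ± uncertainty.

Products/powers → add relative errors in quadrature, weighted by exponent:
  (1·δF/F)² = (1×0.0660)² = 0.00436;  (-1·δA/A)² = (-1×0.0249)² = 0.000618
δP/P = √(0.00498) = 0.0705
P = 8020 Pa, so δP = 0.0705 × 8020 = 565 Pa.

8020 ± 565 Pa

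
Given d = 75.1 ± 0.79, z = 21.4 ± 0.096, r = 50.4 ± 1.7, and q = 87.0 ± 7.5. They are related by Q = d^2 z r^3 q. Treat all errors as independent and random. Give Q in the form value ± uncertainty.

Since Q is a product/quotient, work with relative uncertainties:
  (2·δd/d)² = (2×0.0105)² = 0.000443;  (1·δz/z)² = (1×0.00449)² = 2.01e-05;  (3·δr/r)² = (3×0.0337)² = 0.0102;  (1·δq/q)² = (1×0.0862)² = 0.00743
δQ/Q = √(0.0181) = 0.135
Q = 1.34e+12, so δQ = 0.135 × 1.34e+12 = 1.81e+11.

(1.34 ± 0.181) × 10^12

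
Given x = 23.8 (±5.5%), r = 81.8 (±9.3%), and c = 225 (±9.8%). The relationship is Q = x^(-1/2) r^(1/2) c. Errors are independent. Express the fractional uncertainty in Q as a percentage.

Each factor contributes (exponent × relative error)² to (δQ/Q)²:
  (−½·δx/x)² = (-0.5×0.0550)² = 0.000756;  (½·δr/r)² = (0.5×0.0930)² = 0.00216;  (1·δc/c)² = (1×0.0980)² = 0.00960
δQ/Q = √(0.0125) = 0.112

11.2%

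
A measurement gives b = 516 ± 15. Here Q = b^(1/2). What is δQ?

Each factor contributes (exponent × relative error)² to (δQ/Q)²:
  (½·δb/b)² = (0.5×0.0291)² = 0.000211
δQ/Q = √(0.000211) = 0.0145
Q = 22.7, so δQ = 0.0145 × 22.7 = 0.330.

0.330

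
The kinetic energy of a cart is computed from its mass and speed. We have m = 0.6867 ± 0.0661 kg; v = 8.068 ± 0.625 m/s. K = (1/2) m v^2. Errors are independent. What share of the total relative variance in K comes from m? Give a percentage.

27.8%

(δK/K)² = (1·δm/m)² + (2·δv/v)²
  m term: (1×0.0963)² = 0.00927
  v term: (2×0.0775)² = 0.0240
Total = 0.0333. Share from m = 0.00927/0.0333 = 0.278.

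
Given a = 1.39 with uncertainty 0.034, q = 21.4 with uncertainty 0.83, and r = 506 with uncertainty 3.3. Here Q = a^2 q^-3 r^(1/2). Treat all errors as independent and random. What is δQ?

0.000560

Q is a product of powers, so relative uncertainties combine in quadrature:
  (2·δa/a)² = (2×0.0245)² = 0.00239;  (-3·δq/q)² = (-3×0.0388)² = 0.0135;  (½·δr/r)² = (0.5×0.00652)² = 1.06e-05
δQ/Q = √(0.0159) = 0.126
Q = 0.00443, so δQ = 0.126 × 0.00443 = 0.000560.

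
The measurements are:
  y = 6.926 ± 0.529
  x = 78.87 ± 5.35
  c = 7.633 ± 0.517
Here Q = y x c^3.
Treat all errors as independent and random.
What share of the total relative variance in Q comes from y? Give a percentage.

11.3%

(δQ/Q)² = (1·δy/y)² + (1·δx/x)² + (3·δc/c)²
  y term: (1×0.0764)² = 0.00583
  x term: (1×0.0678)² = 0.00460
  c term: (3×0.0677)² = 0.0413
Total = 0.0517. Share from y = 0.00583/0.0517 = 0.113.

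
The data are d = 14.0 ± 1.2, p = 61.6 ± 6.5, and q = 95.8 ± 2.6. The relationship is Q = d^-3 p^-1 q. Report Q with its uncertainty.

Since Q is a product/quotient, work with relative uncertainties:
  (-3·δd/d)² = (-3×0.0857)² = 0.0661;  (-1·δp/p)² = (-1×0.106)² = 0.0111;  (1·δq/q)² = (1×0.0271)² = 0.000737
δQ/Q = √(0.0780) = 0.279
Q = 0.000567, so δQ = 0.279 × 0.000567 = 0.000158.

0.000567 ± 0.000158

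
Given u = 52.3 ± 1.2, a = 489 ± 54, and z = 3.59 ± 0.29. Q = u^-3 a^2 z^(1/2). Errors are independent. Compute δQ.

0.744

Each factor contributes (exponent × relative error)² to (δQ/Q)²:
  (-3·δu/u)² = (-3×0.0229)² = 0.00474;  (2·δa/a)² = (2×0.110)² = 0.0488;  (½·δz/z)² = (0.5×0.0808)² = 0.00163
δQ/Q = √(0.0551) = 0.235
Q = 3.17, so δQ = 0.235 × 3.17 = 0.744.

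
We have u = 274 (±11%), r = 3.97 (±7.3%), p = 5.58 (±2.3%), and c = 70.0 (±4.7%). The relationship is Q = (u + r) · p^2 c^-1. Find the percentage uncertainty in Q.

Let w = u + r = 278. δw = √(δu² + δr²) = √(908 + 0.0840) = 30.1, so δw/w = 0.108.
Q is then a monomial in w, p, c:
δQ/Q = √((δw/w)² + (2·δp/p)² + (-1·δc/c)²) = √(0.0118 + 0.00212 + 0.00221) = 0.127

12.7%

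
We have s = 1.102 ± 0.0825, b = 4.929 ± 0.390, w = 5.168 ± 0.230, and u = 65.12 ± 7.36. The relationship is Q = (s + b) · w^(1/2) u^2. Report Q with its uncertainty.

Let h = s + b = 6.031. δh = √(δs² + δb²) = √(0.00681 + 0.152) = 0.399, so δh/h = 0.0661.
Q is then a monomial in h, w, u:
δQ/Q = √((δh/h)² + (½·δw/w)² + (2·δu/u)²) = √(0.00437 + 0.000495 + 0.0511) = 0.237
Q = 58140, so δQ = 0.237 × 58140 = 13800.

58140 ± 13800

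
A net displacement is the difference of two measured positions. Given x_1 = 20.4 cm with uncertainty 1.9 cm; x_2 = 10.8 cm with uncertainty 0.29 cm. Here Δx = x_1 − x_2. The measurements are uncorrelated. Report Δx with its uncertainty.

Absolute uncertainties add in quadrature for a linear combination:
  (δx_1)² = 3.61;  (δx_2)² = 0.0841
δΔx = √(3.69) = 1.92 cm
Δx = 9.60 cm.

9.60 ± 1.92 cm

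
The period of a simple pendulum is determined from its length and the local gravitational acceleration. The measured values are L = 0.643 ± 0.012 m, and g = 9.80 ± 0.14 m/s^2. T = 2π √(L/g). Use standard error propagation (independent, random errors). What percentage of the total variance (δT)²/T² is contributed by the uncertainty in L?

(δT/T)² = (½·δL/L)² + (−½·δg/g)²
  L term: (0.5×0.0187)² = 8.71e-05
  g term: (-0.5×0.0143)² = 5.1e-05
Total = 0.000138. Share from L = 8.71e-05/0.000138 = 0.631.

63.1%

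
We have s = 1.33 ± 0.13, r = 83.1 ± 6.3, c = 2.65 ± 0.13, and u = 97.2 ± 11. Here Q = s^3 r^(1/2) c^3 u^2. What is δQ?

Q is a product of powers, so relative uncertainties combine in quadrature:
  (3·δs/s)² = (3×0.0977)² = 0.0860;  (½·δr/r)² = (0.5×0.0758)² = 0.00144;  (3·δc/c)² = (3×0.0491)² = 0.0217;  (2·δu/u)² = (2×0.113)² = 0.0512
δQ/Q = √(0.160) = 0.400
Q = 3.77e+06, so δQ = 0.400 × 3.77e+06 = 1.51e+06.

1.51e+06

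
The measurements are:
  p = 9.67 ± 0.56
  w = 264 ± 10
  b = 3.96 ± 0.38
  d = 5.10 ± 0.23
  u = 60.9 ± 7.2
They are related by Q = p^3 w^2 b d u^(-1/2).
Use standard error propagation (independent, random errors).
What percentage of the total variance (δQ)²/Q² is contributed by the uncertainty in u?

6.90%

(δQ/Q)² = (3·δp/p)² + (2·δw/w)² + (1·δb/b)² + (1·δd/d)² + (−½·δu/u)²
  p term: (3×0.0579)² = 0.0302
  w term: (2×0.0379)² = 0.00574
  b term: (1×0.0960)² = 0.00921
  d term: (1×0.0451)² = 0.00203
  u term: (-0.5×0.118)² = 0.00349
Total = 0.0507. Share from u = 0.00349/0.0507 = 0.0690.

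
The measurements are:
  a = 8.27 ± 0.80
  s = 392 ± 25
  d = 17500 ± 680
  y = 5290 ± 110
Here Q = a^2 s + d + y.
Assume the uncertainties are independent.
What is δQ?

Let p = a^2·s = 26800. δp/p = √((2·δa/a)² + (1·δs/s)²) = √(0.0374 + 0.00407) = 0.204, so δp = 5460.
Q = p + d + y: δQ = √(δp² + δd² + δy²) = √(2.98e+07 + 4.62e+05 + 12100) = 5500

5500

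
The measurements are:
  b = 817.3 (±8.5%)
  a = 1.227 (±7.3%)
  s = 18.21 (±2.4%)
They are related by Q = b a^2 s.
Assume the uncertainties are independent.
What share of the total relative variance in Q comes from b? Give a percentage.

24.8%

(δQ/Q)² = (1·δb/b)² + (2·δa/a)² + (1·δs/s)²
  b term: (1×0.0850)² = 0.00723
  a term: (2×0.0730)² = 0.0213
  s term: (1×0.0240)² = 0.000576
Total = 0.0291. Share from b = 0.00723/0.0291 = 0.248.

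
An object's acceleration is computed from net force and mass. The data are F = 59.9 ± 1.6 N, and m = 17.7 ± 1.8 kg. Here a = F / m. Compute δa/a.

0.105

Products/powers → add relative errors in quadrature, weighted by exponent:
  (1·δF/F)² = (1×0.0267)² = 0.000713;  (-1·δm/m)² = (-1×0.102)² = 0.0103
δa/a = √(0.0111) = 0.105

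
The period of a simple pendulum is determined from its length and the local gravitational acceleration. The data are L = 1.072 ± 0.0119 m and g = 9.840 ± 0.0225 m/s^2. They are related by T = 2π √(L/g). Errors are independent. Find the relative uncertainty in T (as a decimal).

0.00567

Products/powers → add relative errors in quadrature, weighted by exponent:
  (½·δL/L)² = (0.5×0.0111)² = 3.08e-05;  (−½·δg/g)² = (-0.5×0.00229)² = 1.31e-06
δT/T = √(3.21e-05) = 0.00567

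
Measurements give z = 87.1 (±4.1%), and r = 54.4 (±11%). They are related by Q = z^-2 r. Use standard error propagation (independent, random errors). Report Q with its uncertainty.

0.00717 ± 0.000984

Relative error in a monomial: (δQ/Q)² = Σ (nᵢ · δxᵢ/xᵢ)².
  (-2·δz/z)² = (-2×0.0410)² = 0.00672;  (1·δr/r)² = (1×0.110)² = 0.0121
δQ/Q = √(0.0188) = 0.137
Q = 0.00717, so δQ = 0.137 × 0.00717 = 0.000984.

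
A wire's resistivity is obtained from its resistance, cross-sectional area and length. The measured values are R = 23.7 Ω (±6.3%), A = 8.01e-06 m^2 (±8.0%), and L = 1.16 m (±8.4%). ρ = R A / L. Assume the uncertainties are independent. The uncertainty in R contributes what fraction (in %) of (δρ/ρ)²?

(δρ/ρ)² = (1·δR/R)² + (1·δA/A)² + (-1·δL/L)²
  R term: (1×0.0630)² = 0.00397
  A term: (1×0.0800)² = 0.00640
  L term: (-1×0.0840)² = 0.00706
Total = 0.0174. Share from R = 0.00397/0.0174 = 0.228.

22.8%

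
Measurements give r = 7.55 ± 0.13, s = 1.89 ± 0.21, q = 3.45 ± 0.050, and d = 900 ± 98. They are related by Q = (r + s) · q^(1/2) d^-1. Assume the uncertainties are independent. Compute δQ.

Let u = r + s = 9.44. δu = √(δr² + δs²) = √(0.0169 + 0.0441) = 0.247, so δu/u = 0.0262.
Q is then a monomial in u, q, d:
δQ/Q = √((δu/u)² + (½·δq/q)² + (-1·δd/d)²) = √(0.000685 + 5.25e-05 + 0.0119) = 0.112
Q = 0.0195, so δQ = 0.112 × 0.0195 = 0.00219.

0.00219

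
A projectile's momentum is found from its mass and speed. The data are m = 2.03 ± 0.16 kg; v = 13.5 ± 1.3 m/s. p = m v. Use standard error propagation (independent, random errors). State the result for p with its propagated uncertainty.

Since p is a product/quotient, work with relative uncertainties:
  (1·δm/m)² = (1×0.0788)² = 0.00621;  (1·δv/v)² = (1×0.0963)² = 0.00927
δp/p = √(0.0155) = 0.124
p = 27.4 kg·m/s, so δp = 0.124 × 27.4 = 3.41 kg·m/s.

27.4 ± 3.41 kg·m/s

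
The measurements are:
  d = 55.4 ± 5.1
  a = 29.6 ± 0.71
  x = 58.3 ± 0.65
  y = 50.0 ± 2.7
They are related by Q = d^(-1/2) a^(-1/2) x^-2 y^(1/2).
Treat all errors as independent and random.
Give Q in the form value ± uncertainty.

For a monomial Q ∝ d^(-1/2), a^(-1/2), x^-2, y^(1/2), fractional errors add in quadrature:
  (−½·δd/d)² = (-0.5×0.0921)² = 0.00212;  (−½·δa/a)² = (-0.5×0.0240)² = 0.000144;  (-2·δx/x)² = (-2×0.0111)² = 0.000497;  (½·δy/y)² = (0.5×0.0540)² = 0.000729
δQ/Q = √(0.00349) = 0.0591
Q = 5.14e-05, so δQ = 0.0591 × 5.14e-05 = 3.03e-06.

(5.14 ± 0.303) × 10^-5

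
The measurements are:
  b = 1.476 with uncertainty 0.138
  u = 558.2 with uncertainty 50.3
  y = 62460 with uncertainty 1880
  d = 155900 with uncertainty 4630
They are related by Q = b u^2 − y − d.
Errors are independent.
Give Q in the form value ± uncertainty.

241500 ± 93500

Let p = b·u^2 = 459900. δp/p = √((1·δb/b)² + (2·δu/u)²) = √(0.00874 + 0.0325) = 0.203, so δp = 93400.
Q = p − y − d: δQ = √(δp² + δy² + δd²) = √(8.72e+09 + 3.53e+06 + 2.14e+07) = 93500
Q = 241500.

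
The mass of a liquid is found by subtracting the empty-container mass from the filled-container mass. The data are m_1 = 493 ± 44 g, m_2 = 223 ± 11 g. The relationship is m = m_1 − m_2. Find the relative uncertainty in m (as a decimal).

0.168

Each term contributes (cᵢ δxᵢ)² to (δm)²:
  (δm_1)² = 1940;  (δm_2)² = 121
δm = √(2060) = 45.4 g
m = 270 g, so δm/m = 45.4/270 = 0.168.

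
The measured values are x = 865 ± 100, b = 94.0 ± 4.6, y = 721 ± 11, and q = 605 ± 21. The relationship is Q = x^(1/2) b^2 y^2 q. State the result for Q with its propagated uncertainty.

(8.17 ± 1.00) × 10^13

Relative error in a monomial: (δQ/Q)² = Σ (nᵢ · δxᵢ/xᵢ)².
  (½·δx/x)² = (0.5×0.116)² = 0.00334;  (2·δb/b)² = (2×0.0489)² = 0.00958;  (2·δy/y)² = (2×0.0153)² = 0.000931;  (1·δq/q)² = (1×0.0347)² = 0.00120
δQ/Q = √(0.0151) = 0.123
Q = 8.17e+13, so δQ = 0.123 × 8.17e+13 = 1e+13.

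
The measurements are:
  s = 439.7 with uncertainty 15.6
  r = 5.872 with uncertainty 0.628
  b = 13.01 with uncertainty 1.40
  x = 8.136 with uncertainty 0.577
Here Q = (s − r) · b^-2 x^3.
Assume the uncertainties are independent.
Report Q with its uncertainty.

Let u = s − r = 433.8. δu = √(δs² + δr²) = √(243 + 0.394) = 15.6, so δu/u = 0.0360.
Q is then a monomial in u, b, x:
δQ/Q = √((δu/u)² + (-2·δb/b)² + (3·δx/x)²) = √(0.00130 + 0.0463 + 0.0453) = 0.305
Q = 1380, so δQ = 0.305 × 1380 = 421.

1380 ± 421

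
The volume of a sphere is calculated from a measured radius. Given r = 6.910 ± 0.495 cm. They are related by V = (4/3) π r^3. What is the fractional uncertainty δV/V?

V ∝ r^3, so δV/V = |3| · δr/r = 3 × 0.0716 = 0.215.

0.215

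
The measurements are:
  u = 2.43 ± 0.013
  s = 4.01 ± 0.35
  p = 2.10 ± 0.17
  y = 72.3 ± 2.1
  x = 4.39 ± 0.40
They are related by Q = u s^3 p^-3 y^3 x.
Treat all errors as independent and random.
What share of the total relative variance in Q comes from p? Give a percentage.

41.1%

(δQ/Q)² = (1·δu/u)² + (3·δs/s)² + (-3·δp/p)² + (3·δy/y)² + (1·δx/x)²
  u term: (1×0.00535)² = 2.86e-05
  s term: (3×0.0873)² = 0.0686
  p term: (-3×0.0810)² = 0.0590
  y term: (3×0.0290)² = 0.00759
  x term: (1×0.0911)² = 0.00830
Total = 0.143. Share from p = 0.0590/0.143 = 0.411.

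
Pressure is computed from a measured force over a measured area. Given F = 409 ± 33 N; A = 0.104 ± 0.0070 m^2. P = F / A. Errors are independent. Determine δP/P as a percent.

Relative error in a monomial: (δP/P)² = Σ (nᵢ · δxᵢ/xᵢ)².
  (1·δF/F)² = (1×0.0807)² = 0.00651;  (-1·δA/A)² = (-1×0.0673)² = 0.00453
δP/P = √(0.0110) = 0.105

10.5%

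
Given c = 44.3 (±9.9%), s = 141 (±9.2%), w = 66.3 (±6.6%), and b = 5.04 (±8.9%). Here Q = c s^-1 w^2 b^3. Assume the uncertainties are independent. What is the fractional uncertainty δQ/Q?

Since Q is a product/quotient, work with relative uncertainties:
  (1·δc/c)² = (1×0.0990)² = 0.00980;  (-1·δs/s)² = (-1×0.0920)² = 0.00846;  (2·δw/w)² = (2×0.0660)² = 0.0174;  (3·δb/b)² = (3×0.0890)² = 0.0713
δQ/Q = √(0.107) = 0.327

0.327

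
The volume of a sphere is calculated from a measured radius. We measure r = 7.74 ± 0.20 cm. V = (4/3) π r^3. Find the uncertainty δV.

V ∝ r^3, so δV/V = |3| · δr/r = 3 × 0.0258 = 0.0775.
V = 1940 cm^3, so δV = 0.0775 × 1940 = 151 cm^3.

151 cm^3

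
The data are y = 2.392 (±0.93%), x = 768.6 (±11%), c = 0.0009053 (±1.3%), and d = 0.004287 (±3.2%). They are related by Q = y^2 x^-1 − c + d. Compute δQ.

Let p = y^2·x^-1 = 0.007444. δp/p = √((2·δy/y)² + (-1·δx/x)²) = √(0.000346 + 0.0121) = 0.112, so δp = 0.000830.
Q = p − c + d: δQ = √(δp² + δc² + δd²) = √(6.9e-07 + 1.39e-10 + 1.88e-08) = 0.000842

0.000842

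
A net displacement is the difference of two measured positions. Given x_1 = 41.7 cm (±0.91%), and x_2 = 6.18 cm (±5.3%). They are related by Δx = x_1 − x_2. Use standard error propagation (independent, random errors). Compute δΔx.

0.501 cm

Each term contributes (cᵢ δxᵢ)² to (δΔx)²:
  (δx_1)² = 0.144;  (δx_2)² = 0.107
δΔx = √(0.251) = 0.501 cm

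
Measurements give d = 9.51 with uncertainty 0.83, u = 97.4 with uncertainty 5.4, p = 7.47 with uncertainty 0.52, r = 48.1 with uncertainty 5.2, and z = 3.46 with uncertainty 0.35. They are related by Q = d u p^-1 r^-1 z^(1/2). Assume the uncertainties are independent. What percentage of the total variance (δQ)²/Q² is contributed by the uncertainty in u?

(δQ/Q)² = (1·δd/d)² + (1·δu/u)² + (-1·δp/p)² + (-1·δr/r)² + (½·δz/z)²
  d term: (1×0.0873)² = 0.00762
  u term: (1×0.0554)² = 0.00307
  p term: (-1×0.0696)² = 0.00485
  r term: (-1×0.108)² = 0.0117
  z term: (0.5×0.101)² = 0.00256
Total = 0.0298. Share from u = 0.00307/0.0298 = 0.103.

10.3%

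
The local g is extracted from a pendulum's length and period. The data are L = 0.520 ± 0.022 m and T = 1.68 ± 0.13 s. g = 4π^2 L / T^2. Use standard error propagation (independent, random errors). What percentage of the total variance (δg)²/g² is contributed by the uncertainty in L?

(δg/g)² = (1·δL/L)² + (-2·δT/T)²
  L term: (1×0.0423)² = 0.00179
  T term: (-2×0.0774)² = 0.0240
Total = 0.0257. Share from L = 0.00179/0.0257 = 0.0695.

6.95%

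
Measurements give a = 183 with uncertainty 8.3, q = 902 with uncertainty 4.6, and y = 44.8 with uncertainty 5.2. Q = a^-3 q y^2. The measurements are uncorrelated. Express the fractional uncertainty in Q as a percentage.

26.9%

Each factor contributes (exponent × relative error)² to (δQ/Q)²:
  (-3·δa/a)² = (-3×0.0454)² = 0.0185;  (1·δq/q)² = (1×0.00510)² = 2.6e-05;  (2·δy/y)² = (2×0.116)² = 0.0539
δQ/Q = √(0.0724) = 0.269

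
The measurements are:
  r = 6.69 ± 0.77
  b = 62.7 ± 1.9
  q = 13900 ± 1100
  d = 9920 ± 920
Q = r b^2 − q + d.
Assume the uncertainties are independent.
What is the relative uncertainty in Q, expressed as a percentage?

Let p = r·b^2 = 26300. δp/p = √((1·δr/r)² + (2·δb/b)²) = √(0.0132 + 0.00367) = 0.130, so δp = 3420.
Q = p − q + d: δQ = √(δp² + δq² + δd²) = √(1.17e+07 + 1.21e+06 + 8.46e+05) = 3710
Q = 22300, so δQ/Q = 3710/22300 = 0.166.

16.6%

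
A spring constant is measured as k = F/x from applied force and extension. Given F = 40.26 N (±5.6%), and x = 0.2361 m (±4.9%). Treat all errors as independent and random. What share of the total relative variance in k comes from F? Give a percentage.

(δk/k)² = (1·δF/F)² + (-1·δx/x)²
  F term: (1×0.0560)² = 0.00314
  x term: (-1×0.0490)² = 0.00240
Total = 0.00554. Share from F = 0.00314/0.00554 = 0.566.

56.6%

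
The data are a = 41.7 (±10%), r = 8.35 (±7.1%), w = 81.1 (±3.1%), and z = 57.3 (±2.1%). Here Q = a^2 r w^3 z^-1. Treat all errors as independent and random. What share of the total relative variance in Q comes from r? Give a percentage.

9.31%

(δQ/Q)² = (2·δa/a)² + (1·δr/r)² + (3·δw/w)² + (-1·δz/z)²
  a term: (2×0.100)² = 0.0400
  r term: (1×0.0710)² = 0.00504
  w term: (3×0.0310)² = 0.00865
  z term: (-1×0.0210)² = 0.000441
Total = 0.0541. Share from r = 0.00504/0.0541 = 0.0931.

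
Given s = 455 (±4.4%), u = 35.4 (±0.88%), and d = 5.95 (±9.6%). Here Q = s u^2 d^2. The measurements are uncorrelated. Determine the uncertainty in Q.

Each factor contributes (exponent × relative error)² to (δQ/Q)²:
  (1·δs/s)² = (1×0.0440)² = 0.00194;  (2·δu/u)² = (2×0.00880)² = 0.000310;  (2·δd/d)² = (2×0.0960)² = 0.0369
δQ/Q = √(0.0391) = 0.198
Q = 2.02e+07, so δQ = 0.198 × 2.02e+07 = 3.99e+06.

3.99e+06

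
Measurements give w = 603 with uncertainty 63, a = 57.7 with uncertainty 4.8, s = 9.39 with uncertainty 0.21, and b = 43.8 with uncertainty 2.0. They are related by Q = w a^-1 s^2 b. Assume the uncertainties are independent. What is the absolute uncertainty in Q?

For a monomial Q ∝ w, a^-1, s^2, b, fractional errors add in quadrature:
  (1·δw/w)² = (1×0.104)² = 0.0109;  (-1·δa/a)² = (-1×0.0832)² = 0.00692;  (2·δs/s)² = (2×0.0224)² = 0.00200;  (1·δb/b)² = (1×0.0457)² = 0.00209
δQ/Q = √(0.0219) = 0.148
Q = 40400, so δQ = 0.148 × 40400 = 5980.

5980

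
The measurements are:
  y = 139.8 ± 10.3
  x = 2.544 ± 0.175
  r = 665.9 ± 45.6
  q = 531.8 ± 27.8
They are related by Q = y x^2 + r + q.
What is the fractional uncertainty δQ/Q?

0.0718

Let p = y·x^2 = 904.8. δp/p = √((1·δy/y)² + (2·δx/x)²) = √(0.00543 + 0.0189) = 0.156, so δp = 141.
Q = p + r + q: δQ = √(δp² + δr² + δq²) = √(19900 + 2080 + 773) = 151
Q = 2102, so δQ/Q = 151/2102 = 0.0718.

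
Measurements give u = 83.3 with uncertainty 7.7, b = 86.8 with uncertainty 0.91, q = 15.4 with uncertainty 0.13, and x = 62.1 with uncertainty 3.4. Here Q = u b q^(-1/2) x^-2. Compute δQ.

Q is a product of powers, so relative uncertainties combine in quadrature:
  (1·δu/u)² = (1×0.0924)² = 0.00854;  (1·δb/b)² = (1×0.0105)² = 0.000110;  (−½·δq/q)² = (-0.5×0.00844)² = 1.78e-05;  (-2·δx/x)² = (-2×0.0548)² = 0.0120
δQ/Q = √(0.0207) = 0.144
Q = 0.478, so δQ = 0.144 × 0.478 = 0.0687.

0.0687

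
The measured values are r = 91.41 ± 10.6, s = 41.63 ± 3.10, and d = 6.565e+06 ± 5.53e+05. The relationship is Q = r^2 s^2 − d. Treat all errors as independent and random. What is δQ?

Let p = r^2·s^2 = 1.448e+07. δp/p = √((2·δr/r)² + (2·δs/s)²) = √(0.0538 + 0.0222) = 0.276, so δp = 3.99e+06.
Q = p − d: δQ = √(δp² + δd²) = √(1.59e+13 + 3.06e+11) = 4.03e+06

4.03e+06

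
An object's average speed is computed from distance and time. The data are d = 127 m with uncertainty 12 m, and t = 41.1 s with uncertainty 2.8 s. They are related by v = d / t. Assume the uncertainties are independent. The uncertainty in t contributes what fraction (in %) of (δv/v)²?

34.2%

(δv/v)² = (1·δd/d)² + (-1·δt/t)²
  d term: (1×0.0945)² = 0.00893
  t term: (-1×0.0681)² = 0.00464
Total = 0.0136. Share from t = 0.00464/0.0136 = 0.342.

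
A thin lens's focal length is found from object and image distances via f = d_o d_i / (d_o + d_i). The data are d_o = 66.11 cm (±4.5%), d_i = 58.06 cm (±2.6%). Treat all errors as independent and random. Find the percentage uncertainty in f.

∂f/∂d_o = (d_i/(d_o+d_i))² = 0.219;  ∂f/∂d_i = (d_o/(d_o+d_i))² = 0.283
δf = √((∂f/∂d_o · δd_o)² + (∂f/∂d_i · δd_i)²) = √(0.423 + 0.183) = 0.779 cm
f = 30.91 cm, so δf/f = 0.779/30.91 = 0.0252.

2.52%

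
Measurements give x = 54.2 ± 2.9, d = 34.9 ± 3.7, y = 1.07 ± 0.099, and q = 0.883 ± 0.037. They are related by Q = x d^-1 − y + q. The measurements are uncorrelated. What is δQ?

0.213

Let p = x·d^-1 = 1.55. δp/p = √((1·δx/x)² + (-1·δd/d)²) = √(0.00286 + 0.0112) = 0.119, so δp = 0.184.
Q = p − y + q: δQ = √(δp² + δy² + δq²) = √(0.0340 + 0.00980 + 0.00137) = 0.213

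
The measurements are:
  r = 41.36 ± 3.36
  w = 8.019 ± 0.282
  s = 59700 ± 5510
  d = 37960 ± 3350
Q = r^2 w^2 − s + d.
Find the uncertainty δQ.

20500

Let p = r^2·w^2 = 110000. δp/p = √((2·δr/r)² + (2·δw/w)²) = √(0.0264 + 0.00495) = 0.177, so δp = 19500.
Q = p − s + d: δQ = √(δp² + δs² + δd²) = √(3.79e+08 + 3.04e+07 + 1.12e+07) = 20500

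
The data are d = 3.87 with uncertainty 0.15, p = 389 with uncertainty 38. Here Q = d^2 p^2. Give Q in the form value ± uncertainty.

Relative error in a monomial: (δQ/Q)² = Σ (nᵢ · δxᵢ/xᵢ)².
  (2·δd/d)² = (2×0.0388)² = 0.00601;  (2·δp/p)² = (2×0.0977)² = 0.0382
δQ/Q = √(0.0442) = 0.210
Q = 2.27e+06, so δQ = 0.210 × 2.27e+06 = 4.76e+05.

(2.27 ± 0.476) × 10^6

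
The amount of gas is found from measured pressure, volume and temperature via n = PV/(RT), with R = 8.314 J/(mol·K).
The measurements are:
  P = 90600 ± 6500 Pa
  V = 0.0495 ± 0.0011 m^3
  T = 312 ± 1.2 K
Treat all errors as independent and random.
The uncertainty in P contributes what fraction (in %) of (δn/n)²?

(δn/n)² = (1·δP/P)² + (1·δV/V)² + (-1·δT/T)²
  P term: (1×0.0717)² = 0.00515
  V term: (1×0.0222)² = 0.000494
  T term: (-1×0.00385)² = 1.48e-05
Total = 0.00566. Share from P = 0.00515/0.00566 = 0.910.

91.0%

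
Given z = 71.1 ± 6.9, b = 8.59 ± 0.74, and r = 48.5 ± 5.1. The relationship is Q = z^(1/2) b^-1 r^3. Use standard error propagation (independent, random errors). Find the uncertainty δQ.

Each factor contributes (exponent × relative error)² to (δQ/Q)²:
  (½·δz/z)² = (0.5×0.0970)² = 0.00235;  (-1·δb/b)² = (-1×0.0861)² = 0.00742;  (3·δr/r)² = (3×0.105)² = 0.0995
δQ/Q = √(0.109) = 0.331
Q = 1.12e+05, so δQ = 0.331 × 1.12e+05 = 37000.

37000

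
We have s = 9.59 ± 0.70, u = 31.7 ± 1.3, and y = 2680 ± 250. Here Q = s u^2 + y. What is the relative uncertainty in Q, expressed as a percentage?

8.83%

Let p = s·u^2 = 9640. δp/p = √((1·δs/s)² + (2·δu/u)²) = √(0.00533 + 0.00673) = 0.110, so δp = 1060.
Q = p + y: δQ = √(δp² + δy²) = √(1.12e+06 + 62500) = 1090
Q = 12300, so δQ/Q = 1090/12300 = 0.0883.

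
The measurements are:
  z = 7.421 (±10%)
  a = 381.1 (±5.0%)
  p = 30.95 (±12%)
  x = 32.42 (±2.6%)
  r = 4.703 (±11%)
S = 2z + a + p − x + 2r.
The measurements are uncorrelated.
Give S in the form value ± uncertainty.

403.9 ± 19.5

Sums and differences: (δS)² = Σ (cᵢ δxᵢ)².
  (2·δz)² = 2.20;  (δa)² = 363;  (δp)² = 13.8;  (δx)² = 0.711;  (2·δr)² = 1.07
δS = √(381) = 19.5
S = 403.9.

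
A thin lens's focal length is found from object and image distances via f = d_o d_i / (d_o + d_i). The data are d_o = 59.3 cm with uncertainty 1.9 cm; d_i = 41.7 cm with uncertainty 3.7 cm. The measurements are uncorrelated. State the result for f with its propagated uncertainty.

∂f/∂d_o = (d_i/(d_o+d_i))² = 0.170;  ∂f/∂d_i = (d_o/(d_o+d_i))² = 0.345
δf = √((∂f/∂d_o · δd_o)² + (∂f/∂d_i · δd_i)²) = √(0.105 + 1.63) = 1.32 cm
f = 24.5 cm.

24.5 ± 1.32 cm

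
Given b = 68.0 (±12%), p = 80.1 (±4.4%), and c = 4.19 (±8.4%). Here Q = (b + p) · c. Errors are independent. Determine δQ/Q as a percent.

10.3%

Let u = b + p = 148. δu = √(δb² + δp²) = √(66.6 + 12.4) = 8.89, so δu/u = 0.0600.
Q is then a monomial in u, c:
δQ/Q = √((δu/u)² + (1·δc/c)²) = √(0.00360 + 0.00706) = 0.103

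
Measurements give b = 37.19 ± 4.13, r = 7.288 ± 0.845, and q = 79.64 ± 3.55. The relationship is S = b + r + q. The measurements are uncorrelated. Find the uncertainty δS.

5.51

For a sum/difference, combine absolute errors in quadrature:
  (δb)² = 17.1;  (δr)² = 0.714;  (δq)² = 12.6
δS = √(30.4) = 5.51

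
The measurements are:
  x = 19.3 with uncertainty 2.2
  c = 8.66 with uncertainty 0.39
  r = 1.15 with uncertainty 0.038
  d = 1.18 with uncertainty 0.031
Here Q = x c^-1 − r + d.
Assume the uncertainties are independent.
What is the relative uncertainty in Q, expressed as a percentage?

12.3%

Let p = x·c^-1 = 2.23. δp/p = √((1·δx/x)² + (-1·δc/c)²) = √(0.0130 + 0.00203) = 0.123, so δp = 0.273.
Q = p − r + d: δQ = √(δp² + δr² + δd²) = √(0.0746 + 0.00144 + 0.000961) = 0.278
Q = 2.26, so δQ/Q = 0.278/2.26 = 0.123.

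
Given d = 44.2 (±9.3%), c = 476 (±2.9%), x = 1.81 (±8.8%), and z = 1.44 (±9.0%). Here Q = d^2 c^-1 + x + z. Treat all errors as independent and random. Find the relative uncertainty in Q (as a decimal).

Let p = d^2·c^-1 = 4.10. δp/p = √((2·δd/d)² + (-1·δc/c)²) = √(0.0346 + 0.000841) = 0.188, so δp = 0.773.
Q = p + x + z: δQ = √(δp² + δx² + δz²) = √(0.597 + 0.0254 + 0.0168) = 0.799
Q = 7.35, so δQ/Q = 0.799/7.35 = 0.109.

0.109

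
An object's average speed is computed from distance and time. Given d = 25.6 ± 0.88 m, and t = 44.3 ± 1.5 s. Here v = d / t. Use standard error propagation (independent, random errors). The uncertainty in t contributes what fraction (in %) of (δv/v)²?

(δv/v)² = (1·δd/d)² + (-1·δt/t)²
  d term: (1×0.0344)² = 0.00118
  t term: (-1×0.0339)² = 0.00115
Total = 0.00233. Share from t = 0.00115/0.00233 = 0.492.

49.2%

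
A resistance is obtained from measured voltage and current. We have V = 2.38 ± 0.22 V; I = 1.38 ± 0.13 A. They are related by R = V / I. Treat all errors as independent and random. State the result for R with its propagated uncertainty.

1.72 ± 0.228 Ω

Since R is a product/quotient, work with relative uncertainties:
  (1·δV/V)² = (1×0.0924)² = 0.00854;  (-1·δI/I)² = (-1×0.0942)² = 0.00887
δR/R = √(0.0174) = 0.132
R = 1.72 Ω, so δR = 0.132 × 1.72 = 0.228 Ω.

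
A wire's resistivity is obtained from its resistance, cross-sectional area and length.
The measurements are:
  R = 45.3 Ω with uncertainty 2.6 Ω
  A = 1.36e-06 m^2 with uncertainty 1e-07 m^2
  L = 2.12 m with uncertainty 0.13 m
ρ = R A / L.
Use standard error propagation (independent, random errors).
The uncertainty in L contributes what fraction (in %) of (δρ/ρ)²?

30.2%

(δρ/ρ)² = (1·δR/R)² + (1·δA/A)² + (-1·δL/L)²
  R term: (1×0.0574)² = 0.00329
  A term: (1×0.0735)² = 0.00541
  L term: (-1×0.0613)² = 0.00376
Total = 0.0125. Share from L = 0.00376/0.0125 = 0.302.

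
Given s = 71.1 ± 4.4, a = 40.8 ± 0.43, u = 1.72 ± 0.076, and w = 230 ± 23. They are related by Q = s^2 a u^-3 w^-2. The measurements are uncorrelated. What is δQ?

Q is a product of powers, so relative uncertainties combine in quadrature:
  (2·δs/s)² = (2×0.0619)² = 0.0153;  (1·δa/a)² = (1×0.0105)² = 0.000111;  (-3·δu/u)² = (-3×0.0442)² = 0.0176;  (-2·δw/w)² = (-2×0.100)² = 0.0400
δQ/Q = √(0.0730) = 0.270
Q = 0.766, so δQ = 0.270 × 0.766 = 0.207.

0.207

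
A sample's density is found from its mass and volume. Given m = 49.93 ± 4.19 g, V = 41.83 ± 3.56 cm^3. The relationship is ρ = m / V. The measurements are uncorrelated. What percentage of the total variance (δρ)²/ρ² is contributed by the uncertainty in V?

(δρ/ρ)² = (1·δm/m)² + (-1·δV/V)²
  m term: (1×0.0839)² = 0.00704
  V term: (-1×0.0851)² = 0.00724
Total = 0.0143. Share from V = 0.00724/0.0143 = 0.507.

50.7%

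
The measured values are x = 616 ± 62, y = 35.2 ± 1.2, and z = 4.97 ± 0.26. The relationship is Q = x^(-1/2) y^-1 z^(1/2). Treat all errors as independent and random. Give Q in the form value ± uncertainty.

Each factor contributes (exponent × relative error)² to (δQ/Q)²:
  (−½·δx/x)² = (-0.5×0.101)² = 0.00253;  (-1·δy/y)² = (-1×0.0341)² = 0.00116;  (½·δz/z)² = (0.5×0.0523)² = 0.000684
δQ/Q = √(0.00438) = 0.0662
Q = 0.00255, so δQ = 0.0662 × 0.00255 = 0.000169.

0.00255 ± 0.000169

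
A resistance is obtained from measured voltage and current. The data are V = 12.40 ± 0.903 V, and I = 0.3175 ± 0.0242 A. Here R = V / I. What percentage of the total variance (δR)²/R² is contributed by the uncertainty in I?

(δR/R)² = (1·δV/V)² + (-1·δI/I)²
  V term: (1×0.0728)² = 0.00530
  I term: (-1×0.0762)² = 0.00581
Total = 0.0111. Share from I = 0.00581/0.0111 = 0.523.

52.3%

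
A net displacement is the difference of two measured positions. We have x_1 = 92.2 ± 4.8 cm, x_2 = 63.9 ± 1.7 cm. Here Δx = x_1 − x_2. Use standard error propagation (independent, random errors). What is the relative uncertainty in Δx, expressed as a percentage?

Sums and differences: (δΔx)² = Σ (cᵢ δxᵢ)².
  (δx_1)² = 23.0;  (δx_2)² = 2.89
δΔx = √(25.9) = 5.09 cm
Δx = 28.3 cm, so δΔx/Δx = 5.09/28.3 = 0.180.

18.0%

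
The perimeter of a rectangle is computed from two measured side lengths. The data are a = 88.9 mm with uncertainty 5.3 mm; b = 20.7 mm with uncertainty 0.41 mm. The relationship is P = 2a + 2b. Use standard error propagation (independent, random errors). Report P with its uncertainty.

219 ± 10.6 mm

P is a linear combination, so absolute uncertainties add in quadrature:
  (2·δa)² = 112;  (2·δb)² = 0.672
δP = √(113) = 10.6 mm
P = 219 mm.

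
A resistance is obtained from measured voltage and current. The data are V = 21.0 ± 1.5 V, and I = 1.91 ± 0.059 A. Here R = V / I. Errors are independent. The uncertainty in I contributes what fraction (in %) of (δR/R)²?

15.8%

(δR/R)² = (1·δV/V)² + (-1·δI/I)²
  V term: (1×0.0714)² = 0.00510
  I term: (-1×0.0309)² = 0.000954
Total = 0.00606. Share from I = 0.000954/0.00606 = 0.158.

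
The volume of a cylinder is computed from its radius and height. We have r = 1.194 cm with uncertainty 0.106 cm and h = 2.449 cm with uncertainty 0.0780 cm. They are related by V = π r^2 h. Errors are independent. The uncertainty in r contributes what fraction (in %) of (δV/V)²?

96.9%

(δV/V)² = (2·δr/r)² + (1·δh/h)²
  r term: (2×0.0888)² = 0.0315
  h term: (1×0.0318)² = 0.00101
Total = 0.0325. Share from r = 0.0315/0.0325 = 0.969.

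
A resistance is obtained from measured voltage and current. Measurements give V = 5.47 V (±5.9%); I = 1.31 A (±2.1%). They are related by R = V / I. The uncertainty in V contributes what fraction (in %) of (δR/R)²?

(δR/R)² = (1·δV/V)² + (-1·δI/I)²
  V term: (1×0.0590)² = 0.00348
  I term: (-1×0.0210)² = 0.000441
Total = 0.00392. Share from V = 0.00348/0.00392 = 0.888.

88.8%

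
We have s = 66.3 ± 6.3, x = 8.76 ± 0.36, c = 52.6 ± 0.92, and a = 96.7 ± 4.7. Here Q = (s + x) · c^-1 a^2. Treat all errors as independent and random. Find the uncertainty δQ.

Let u = s + x = 75.1. δu = √(δs² + δx²) = √(39.7 + 0.130) = 6.31, so δu/u = 0.0841.
Q is then a monomial in u, c, a:
δQ/Q = √((δu/u)² + (-1·δc/c)² + (2·δa/a)²) = √(0.00707 + 0.000306 + 0.00945) = 0.130
Q = 13300, so δQ = 0.130 × 13300 = 1730.

1730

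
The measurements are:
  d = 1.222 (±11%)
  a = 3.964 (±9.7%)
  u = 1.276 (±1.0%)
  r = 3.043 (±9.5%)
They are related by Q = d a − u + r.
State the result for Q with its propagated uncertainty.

6.611 ± 0.767

Let p = d·a = 4.844. δp/p = √((1·δd/d)² + (1·δa/a)²) = √(0.0121 + 0.00941) = 0.147, so δp = 0.710.
Q = p − u + r: δQ = √(δp² + δu² + δr²) = √(0.505 + 0.000163 + 0.0836) = 0.767
Q = 6.611.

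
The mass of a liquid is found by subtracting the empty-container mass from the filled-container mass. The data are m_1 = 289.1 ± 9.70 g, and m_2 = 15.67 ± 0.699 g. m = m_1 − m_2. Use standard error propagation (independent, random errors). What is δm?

Absolute uncertainties add in quadrature for a linear combination:
  (δm_1)² = 94.1;  (δm_2)² = 0.489
δm = √(94.6) = 9.73 g

9.73 g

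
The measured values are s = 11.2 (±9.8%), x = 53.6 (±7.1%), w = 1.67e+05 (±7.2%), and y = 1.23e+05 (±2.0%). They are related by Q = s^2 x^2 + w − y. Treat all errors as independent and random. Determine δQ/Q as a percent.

Let p = s^2·x^2 = 3.6e+05. δp/p = √((2·δs/s)² + (2·δx/x)²) = √(0.0384 + 0.0202) = 0.242, so δp = 87200.
Q = p + w − y: δQ = √(δp² + δw² + δy²) = √(7.61e+09 + 1.45e+08 + 6.05e+06) = 88100
Q = 4.04e+05, so δQ/Q = 88100/4.04e+05 = 0.218.

21.8%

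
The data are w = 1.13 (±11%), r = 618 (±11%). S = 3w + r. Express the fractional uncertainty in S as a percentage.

10.9%

Absolute uncertainties add in quadrature for a linear combination:
  (3·δw)² = 0.139;  (δr)² = 4620
δS = √(4620) = 68.0
S = 621, so δS/S = 68.0/621 = 0.109.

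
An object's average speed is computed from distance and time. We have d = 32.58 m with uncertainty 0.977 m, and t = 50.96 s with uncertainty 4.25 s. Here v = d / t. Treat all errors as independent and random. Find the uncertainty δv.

v is a product of powers, so relative uncertainties combine in quadrature:
  (1·δd/d)² = (1×0.0300)² = 0.000899;  (-1·δt/t)² = (-1×0.0834)² = 0.00696
δv/v = √(0.00785) = 0.0886
v = 0.6393 m/s, so δv = 0.0886 × 0.6393 = 0.0567 m/s.

0.0567 m/s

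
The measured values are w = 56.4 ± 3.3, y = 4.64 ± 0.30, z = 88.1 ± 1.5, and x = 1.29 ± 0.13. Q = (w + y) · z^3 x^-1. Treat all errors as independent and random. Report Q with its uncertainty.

Let u = w + y = 61.0. δu = √(δw² + δy²) = √(10.9 + 0.0900) = 3.31, so δu/u = 0.0543.
Q is then a monomial in u, z, x:
δQ/Q = √((δu/u)² + (3·δz/z)² + (-1·δx/x)²) = √(0.00295 + 0.00261 + 0.0102) = 0.125
Q = 3.24e+07, so δQ = 0.125 × 3.24e+07 = 4.06e+06.

(3.24 ± 0.406) × 10^7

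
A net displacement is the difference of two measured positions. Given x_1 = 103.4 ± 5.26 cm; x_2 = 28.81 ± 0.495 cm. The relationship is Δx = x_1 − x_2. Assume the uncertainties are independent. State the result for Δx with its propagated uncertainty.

For a sum/difference, combine absolute errors in quadrature:
  (δx_1)² = 27.7;  (δx_2)² = 0.245
δΔx = √(27.9) = 5.28 cm
Δx = 74.59 cm.

74.59 ± 5.28 cm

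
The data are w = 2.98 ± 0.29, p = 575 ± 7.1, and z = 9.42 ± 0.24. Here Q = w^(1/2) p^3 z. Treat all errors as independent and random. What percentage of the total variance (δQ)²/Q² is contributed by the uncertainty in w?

53.9%

(δQ/Q)² = (½·δw/w)² + (3·δp/p)² + (1·δz/z)²
  w term: (0.5×0.0973)² = 0.00237
  p term: (3×0.0123)² = 0.00137
  z term: (1×0.0255)² = 0.000649
Total = 0.00439. Share from w = 0.00237/0.00439 = 0.539.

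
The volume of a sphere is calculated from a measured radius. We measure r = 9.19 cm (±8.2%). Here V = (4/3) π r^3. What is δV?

800 cm^3

Relative error in a monomial: (δV/V)² = Σ (nᵢ · δxᵢ/xᵢ)².
  (3·δr/r)² = (3×0.0820)² = 0.0605
δV/V = √(0.0605) = 0.246
V = 3250 cm^3, so δV = 0.246 × 3250 = 800 cm^3.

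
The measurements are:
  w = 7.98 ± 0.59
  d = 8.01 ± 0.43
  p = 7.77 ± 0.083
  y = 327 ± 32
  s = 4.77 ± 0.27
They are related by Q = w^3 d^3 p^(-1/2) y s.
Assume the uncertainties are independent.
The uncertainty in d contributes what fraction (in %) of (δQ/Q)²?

(δQ/Q)² = (3·δw/w)² + (3·δd/d)² + (−½·δp/p)² + (1·δy/y)² + (1·δs/s)²
  w term: (3×0.0739)² = 0.0492
  d term: (3×0.0537)² = 0.0259
  p term: (-0.5×0.0107)² = 2.85e-05
  y term: (1×0.0979)² = 0.00958
  s term: (1×0.0566)² = 0.00320
Total = 0.0879. Share from d = 0.0259/0.0879 = 0.295.

29.5%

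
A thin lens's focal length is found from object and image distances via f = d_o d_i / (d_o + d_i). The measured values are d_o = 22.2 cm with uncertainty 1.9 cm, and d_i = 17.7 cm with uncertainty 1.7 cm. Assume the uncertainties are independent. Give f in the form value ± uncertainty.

9.85 ± 0.646 cm

∂f/∂d_o = (d_i/(d_o+d_i))² = 0.197;  ∂f/∂d_i = (d_o/(d_o+d_i))² = 0.310
δf = √((∂f/∂d_o · δd_o)² + (∂f/∂d_i · δd_i)²) = √(0.140 + 0.277) = 0.646 cm
f = 9.85 cm.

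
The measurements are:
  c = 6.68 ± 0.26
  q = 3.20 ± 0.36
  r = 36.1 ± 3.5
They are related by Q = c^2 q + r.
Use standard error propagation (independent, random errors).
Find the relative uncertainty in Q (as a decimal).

Let p = c^2·q = 143. δp/p = √((2·δc/c)² + (1·δq/q)²) = √(0.00606 + 0.0127) = 0.137, so δp = 19.5.
Q = p + r: δQ = √(δp² + δr²) = √(382 + 12.2) = 19.8
Q = 179, so δQ/Q = 19.8/179 = 0.111.

0.111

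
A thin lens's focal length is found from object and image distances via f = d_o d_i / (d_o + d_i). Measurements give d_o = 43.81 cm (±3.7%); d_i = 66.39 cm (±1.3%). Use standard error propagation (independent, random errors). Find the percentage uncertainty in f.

∂f/∂d_o = (d_i/(d_o+d_i))² = 0.363;  ∂f/∂d_i = (d_o/(d_o+d_i))² = 0.158
δf = √((∂f/∂d_o · δd_o)² + (∂f/∂d_i · δd_i)²) = √(0.346 + 0.0186) = 0.604 cm
f = 26.39 cm, so δf/f = 0.604/26.39 = 0.0229.

2.29%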